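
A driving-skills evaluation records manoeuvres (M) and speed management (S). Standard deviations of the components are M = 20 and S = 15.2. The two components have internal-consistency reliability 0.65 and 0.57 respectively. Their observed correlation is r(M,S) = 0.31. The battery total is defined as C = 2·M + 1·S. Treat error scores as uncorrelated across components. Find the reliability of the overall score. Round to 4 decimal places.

0.7014

Var(C) = 2²·20² + 15.2² + 2·[2·20·15.2·0.31] = 1831.04 + 376.96 = 2208.
With uncorrelated errors the cross-covariances are all true-score covariance, so they carry over unchanged; only the diagonal terms shrink to ρᵢσᵢ².
True-score variance = [2²·20²·0.65 + 15.2²·0.57] + 376.96 = 1171.69 + 376.96 = 1548.65.
Reliability = 1548.65 / 2208 = 0.7014.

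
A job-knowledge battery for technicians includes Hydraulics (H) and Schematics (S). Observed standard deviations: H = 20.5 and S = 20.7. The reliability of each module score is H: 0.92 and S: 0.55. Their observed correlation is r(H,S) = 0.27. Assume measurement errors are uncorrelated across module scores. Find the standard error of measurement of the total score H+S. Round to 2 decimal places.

15.05

Var(total) = 848.74 + 229.149 = 1077.89.
True-score variance = 622.299 + 229.149 = 851.448, so reliability = 0.7899.
Error variance = 1077.89 − 851.448 = 226.441; SEM = √226.441 = 15.05.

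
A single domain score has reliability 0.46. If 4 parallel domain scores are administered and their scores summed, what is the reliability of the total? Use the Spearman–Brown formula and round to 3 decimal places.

0.773

ρ_k = kρ / (1 + (k−1)ρ) = 4·0.46 / (1 + 3·0.46) = 1.840 / 2.380 = 0.773.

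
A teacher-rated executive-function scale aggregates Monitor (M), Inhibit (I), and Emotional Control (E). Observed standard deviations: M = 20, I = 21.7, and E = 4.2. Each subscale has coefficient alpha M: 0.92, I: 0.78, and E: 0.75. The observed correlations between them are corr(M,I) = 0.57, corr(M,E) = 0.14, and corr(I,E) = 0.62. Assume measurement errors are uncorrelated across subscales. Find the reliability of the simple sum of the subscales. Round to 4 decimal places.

0.9079

Var(M+I+E) = 20² + 21.7² + 4.2² + 2·[20·21.7·0.57 + 20·4.2·0.14 + 21.7·4.2·0.62] = 888.53 + 631.294 = 1519.82.
Because errors are independent across components, Cov(Tᵢ,Tⱼ) = Cov(Xᵢ,Xⱼ); the off-diagonal part of the true-score variance is the same as above.
True-score variance = [20²·0.92 + 21.7²·0.78 + 4.2²·0.75] + 631.294 = 748.524 + 631.294 = 1379.82.
Reliability = 1379.82 / 1519.82 = 0.9079.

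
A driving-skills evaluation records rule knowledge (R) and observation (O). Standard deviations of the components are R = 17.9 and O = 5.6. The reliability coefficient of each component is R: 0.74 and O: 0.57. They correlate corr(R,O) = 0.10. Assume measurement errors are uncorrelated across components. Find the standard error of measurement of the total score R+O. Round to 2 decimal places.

9.84

Var(total) = 351.77 + 20.048 = 371.818.
True-score variance = 254.979 + 20.048 = 275.027, so reliability = 0.7397.
Error variance = 371.818 − 275.027 = 96.7914; SEM = √96.7914 = 9.84.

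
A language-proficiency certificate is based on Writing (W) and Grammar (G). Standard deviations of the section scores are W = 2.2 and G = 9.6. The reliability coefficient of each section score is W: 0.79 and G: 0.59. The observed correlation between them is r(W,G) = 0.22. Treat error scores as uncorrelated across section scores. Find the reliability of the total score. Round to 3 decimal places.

0.635

Var(W+G) = 2.2² + 9.6² + 2·[2.2·9.6·0.22] = 97 + 9.2928 = 106.293.
Because errors are independent across components, Cov(Tᵢ,Tⱼ) = Cov(Xᵢ,Xⱼ); the off-diagonal part of the true-score variance is the same as above.
True-score variance = [2.2²·0.79 + 9.6²·0.59] + 9.2928 = 58.198 + 9.2928 = 67.4908.
Reliability = 67.4908 / 106.293 = 0.635.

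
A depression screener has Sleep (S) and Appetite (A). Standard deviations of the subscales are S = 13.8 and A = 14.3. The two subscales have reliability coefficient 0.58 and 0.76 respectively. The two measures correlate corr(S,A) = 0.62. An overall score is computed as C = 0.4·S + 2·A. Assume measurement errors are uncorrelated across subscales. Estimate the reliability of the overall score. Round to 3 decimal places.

Var(C) = 0.4²·13.8² + 2²·14.3² + 2·[0.8·13.8·14.3·0.62] = 848.43 + 195.761 = 1044.19.
Because errors are independent across components, Cov(Tᵢ,Tⱼ) = Cov(Xᵢ,Xⱼ); the off-diagonal part of the true-score variance is the same as above.
True-score variance = [0.4²·13.8²·0.58 + 2²·14.3²·0.76] + 195.761 = 639.322 + 195.761 = 835.084.
Reliability = 835.084 / 1044.19 = 0.800.

0.800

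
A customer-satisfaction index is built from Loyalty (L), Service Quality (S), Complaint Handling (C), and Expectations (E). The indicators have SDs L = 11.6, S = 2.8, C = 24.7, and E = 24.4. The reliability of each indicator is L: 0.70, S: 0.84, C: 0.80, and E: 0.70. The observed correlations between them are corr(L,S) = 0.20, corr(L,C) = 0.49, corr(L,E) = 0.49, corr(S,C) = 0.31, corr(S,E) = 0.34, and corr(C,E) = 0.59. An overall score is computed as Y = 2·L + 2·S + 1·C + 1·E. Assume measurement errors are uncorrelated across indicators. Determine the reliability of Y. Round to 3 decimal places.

0.878

Var(Y) = 2²·11.6² + 2²·2.8² + 24.7² + 24.4² + 2·[4·11.6·2.8·0.20 + 2·11.6·24.7·0.49 + 2·11.6·24.4·0.49 + 2·2.8·24.7·0.31 + 2·2.8·24.4·0.34 + 24.7·24.4·0.59] = 1775.05 + 2058.14 = 3833.19.
Because errors are independent across components, Cov(Tᵢ,Tⱼ) = Cov(Xᵢ,Xⱼ); the off-diagonal part of the true-score variance is the same as above.
True-score variance = [2²·11.6²·0.70 + 2²·2.8²·0.84 + 24.7²·0.80 + 24.4²·0.70] + 2058.14 = 1307.93 + 2058.14 = 3366.08.
Reliability = 3366.08 / 3833.19 = 0.878.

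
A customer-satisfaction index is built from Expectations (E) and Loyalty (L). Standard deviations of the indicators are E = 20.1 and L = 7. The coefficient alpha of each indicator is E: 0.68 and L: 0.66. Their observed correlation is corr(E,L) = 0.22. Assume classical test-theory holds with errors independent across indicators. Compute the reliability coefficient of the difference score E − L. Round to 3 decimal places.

0.627

Var(E−L) = 20.1² + 7² − 2·20.1·7·0.22 = 453.01 − 61.908 = 391.102.
Because errors are independent across components, Cov(Tᵢ,Tⱼ) = Cov(Xᵢ,Xⱼ); the off-diagonal part of the true-score variance is the same as above.
True-score variance = [20.1²·0.68 + 7²·0.66] − 61.908 = 307.067 − 61.908 = 245.159.
Reliability = 245.159 / 391.102 = 0.627.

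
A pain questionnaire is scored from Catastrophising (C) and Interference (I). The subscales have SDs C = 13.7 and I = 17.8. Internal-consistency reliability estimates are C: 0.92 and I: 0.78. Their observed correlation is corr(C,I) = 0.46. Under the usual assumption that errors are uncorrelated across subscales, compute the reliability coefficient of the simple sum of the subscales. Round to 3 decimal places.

0.884

Var(C+I) = 13.7² + 17.8² + 2·[13.7·17.8·0.46] = 504.53 + 224.351 = 728.881.
Because errors are independent across components, Cov(Tᵢ,Tⱼ) = Cov(Xᵢ,Xⱼ); the off-diagonal part of the true-score variance is the same as above.
True-score variance = [13.7²·0.92 + 17.8²·0.78] + 224.351 = 419.81 + 224.351 = 644.161.
Reliability = 644.161 / 728.881 = 0.884.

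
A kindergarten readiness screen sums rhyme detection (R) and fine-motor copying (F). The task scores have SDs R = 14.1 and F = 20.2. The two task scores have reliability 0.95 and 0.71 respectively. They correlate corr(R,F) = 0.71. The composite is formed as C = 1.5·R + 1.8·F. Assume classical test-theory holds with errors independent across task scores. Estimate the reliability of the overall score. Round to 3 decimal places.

Var(C) = 1.5²·14.1² + 1.8²·20.2² + 2·[2.7·14.1·20.2·0.71] = 1769.37 + 1092 = 2861.37.
Under uncorrelated errors the observed covariances equal the true-score covariances, so only the own-variance terms attenuate.
True-score variance = [1.5²·14.1²·0.95 + 1.8²·20.2²·0.71] + 1092 = 1363.61 + 1092 = 2455.61.
Reliability = 2455.61 / 2861.37 = 0.858.

0.858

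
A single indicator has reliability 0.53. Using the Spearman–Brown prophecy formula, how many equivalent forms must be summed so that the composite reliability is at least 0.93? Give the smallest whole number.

12

k ≥ ρ*(1−ρ₁)/(ρ₁(1−ρ*)) = 0.93·0.47 / (0.53·0.07) = 11.782.
Smallest integer k = 12.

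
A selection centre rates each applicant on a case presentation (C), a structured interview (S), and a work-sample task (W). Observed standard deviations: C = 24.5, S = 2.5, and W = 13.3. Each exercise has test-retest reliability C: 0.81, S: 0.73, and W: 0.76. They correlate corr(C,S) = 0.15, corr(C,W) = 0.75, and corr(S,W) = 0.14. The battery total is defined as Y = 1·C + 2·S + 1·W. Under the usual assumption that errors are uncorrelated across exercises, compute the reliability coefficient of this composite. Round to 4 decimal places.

Var(Y) = 24.5² + 2²·2.5² + 13.3² + 2·[2·24.5·2.5·0.15 + 24.5·13.3·0.75 + 2·2.5·13.3·0.14] = 802.14 + 544.145 = 1346.29.
Under uncorrelated errors the observed covariances equal the true-score covariances, so only the own-variance terms attenuate.
True-score variance = [24.5²·0.81 + 2²·2.5²·0.73 + 13.3²·0.76] + 544.145 = 638.889 + 544.145 = 1183.03.
Reliability = 1183.03 / 1346.29 = 0.8787.

0.8787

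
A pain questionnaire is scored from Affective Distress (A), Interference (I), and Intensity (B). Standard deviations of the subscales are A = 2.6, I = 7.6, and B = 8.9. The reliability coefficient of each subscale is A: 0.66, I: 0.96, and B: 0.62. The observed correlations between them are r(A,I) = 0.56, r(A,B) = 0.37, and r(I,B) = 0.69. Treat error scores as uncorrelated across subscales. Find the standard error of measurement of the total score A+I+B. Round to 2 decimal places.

5.89

Var(total) = 143.73 + 132.598 = 276.328.
True-score variance = 109.021 + 132.598 = 241.619, so reliability = 0.8744.
Error variance = 276.328 − 241.619 = 34.7086; SEM = √34.7086 = 5.89.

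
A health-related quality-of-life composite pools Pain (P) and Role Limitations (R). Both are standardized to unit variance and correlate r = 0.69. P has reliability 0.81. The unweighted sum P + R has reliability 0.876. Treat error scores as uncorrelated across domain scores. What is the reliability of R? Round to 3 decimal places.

Var(P+R) = 2 + 2·0.69 = 3.380.
True-score variance = ρ_P + ρ_R + 2·0.69, so 0.876 = (0.81 + ρ_R + 1.38) / 3.380.
ρ_R = 0.876·3.380 − 0.81 − 1.38 = 0.771.

0.771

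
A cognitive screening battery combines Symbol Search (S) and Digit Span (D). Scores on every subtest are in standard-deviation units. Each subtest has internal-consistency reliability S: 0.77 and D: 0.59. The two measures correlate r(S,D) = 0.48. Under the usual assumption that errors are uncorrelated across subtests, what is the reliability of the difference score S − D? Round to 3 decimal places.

0.385

Var(S−D) = 1 + 1 − 2·0.48 = 2 − 0.96 = 1.04.
Because errors are independent across components, Cov(Tᵢ,Tⱼ) = Cov(Xᵢ,Xⱼ); the off-diagonal part of the true-score variance is the same as above.
True-score variance = [0.77 + 0.59] − 0.96 = 1.36 − 0.96 = 0.4.
Reliability = 0.4 / 1.04 = 0.385.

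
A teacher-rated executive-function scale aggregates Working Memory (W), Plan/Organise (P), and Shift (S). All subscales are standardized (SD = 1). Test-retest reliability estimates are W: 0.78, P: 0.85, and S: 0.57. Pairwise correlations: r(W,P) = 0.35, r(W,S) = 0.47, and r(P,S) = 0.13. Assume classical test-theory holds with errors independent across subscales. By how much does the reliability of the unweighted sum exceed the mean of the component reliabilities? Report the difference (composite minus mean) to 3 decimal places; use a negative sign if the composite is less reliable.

0.103

Var(sum) = 3 + 1.9 = 4.9; true-score variance = 2.2 + 1.9 = 4.1; composite reliability = 0.8367.
Mean component reliability = 0.7333.
Difference = 0.8367 − 0.7333 = 0.103.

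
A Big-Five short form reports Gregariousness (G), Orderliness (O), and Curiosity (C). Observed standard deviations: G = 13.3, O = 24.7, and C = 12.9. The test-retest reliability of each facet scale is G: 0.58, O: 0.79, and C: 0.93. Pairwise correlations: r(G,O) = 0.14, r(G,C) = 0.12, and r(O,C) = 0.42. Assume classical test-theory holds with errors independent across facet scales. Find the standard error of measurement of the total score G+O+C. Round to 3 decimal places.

14.631

Var(total) = 953.39 + 400.809 = 1354.2.
True-score variance = 739.329 + 400.809 = 1140.14, so reliability = 0.8419.
Error variance = 1354.2 − 1140.14 = 214.061; SEM = √214.061 = 14.631.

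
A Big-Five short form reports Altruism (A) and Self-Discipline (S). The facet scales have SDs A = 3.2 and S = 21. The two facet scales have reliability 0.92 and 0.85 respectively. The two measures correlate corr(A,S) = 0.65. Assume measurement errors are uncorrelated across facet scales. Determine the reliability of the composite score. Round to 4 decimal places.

Var(A+S) = 3.2² + 21² + 2·[3.2·21·0.65] = 451.24 + 87.36 = 538.6.
Because errors are independent across components, Cov(Tᵢ,Tⱼ) = Cov(Xᵢ,Xⱼ); the off-diagonal part of the true-score variance is the same as above.
True-score variance = [3.2²·0.92 + 21²·0.85] + 87.36 = 384.271 + 87.36 = 471.631.
Reliability = 471.631 / 538.6 = 0.8757.

0.8757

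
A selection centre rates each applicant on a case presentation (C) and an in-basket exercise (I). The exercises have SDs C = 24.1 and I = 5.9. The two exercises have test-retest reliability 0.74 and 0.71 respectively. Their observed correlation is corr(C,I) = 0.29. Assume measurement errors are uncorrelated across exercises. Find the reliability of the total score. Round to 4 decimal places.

0.7692

Var(C+I) = 24.1² + 5.9² + 2·[24.1·5.9·0.29] = 615.62 + 82.4702 = 698.09.
Under uncorrelated errors the observed covariances equal the true-score covariances, so only the own-variance terms attenuate.
True-score variance = [24.1²·0.74 + 5.9²·0.71] + 82.4702 = 454.515 + 82.4702 = 536.985.
Reliability = 536.985 / 698.09 = 0.7692.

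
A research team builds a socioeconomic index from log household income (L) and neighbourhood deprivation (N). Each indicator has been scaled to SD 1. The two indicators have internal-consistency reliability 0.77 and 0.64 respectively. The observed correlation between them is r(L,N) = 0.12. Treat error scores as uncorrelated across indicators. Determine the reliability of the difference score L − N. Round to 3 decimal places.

Var(L−N) = 1 + 1 − 2·0.12 = 2 − 0.24 = 1.76.
With uncorrelated errors the cross-covariances are all true-score covariance, so they carry over unchanged; only the diagonal terms shrink to ρᵢσᵢ².
True-score variance = [0.77 + 0.64] − 0.24 = 1.41 − 0.24 = 1.17.
Reliability = 1.17 / 1.76 = 0.665.

0.665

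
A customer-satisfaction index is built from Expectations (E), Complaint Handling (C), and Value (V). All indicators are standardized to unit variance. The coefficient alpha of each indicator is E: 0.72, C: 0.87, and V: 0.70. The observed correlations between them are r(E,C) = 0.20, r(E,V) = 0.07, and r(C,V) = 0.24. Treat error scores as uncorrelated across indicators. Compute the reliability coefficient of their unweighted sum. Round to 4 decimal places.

0.8234

Var(E+C+V) = 3 + 2·[0.20 + 0.07 + 0.24] = 3 + 1.02 = 4.02.
Under uncorrelated errors the observed covariances equal the true-score covariances, so only the own-variance terms attenuate.
True-score variance = [0.72 + 0.87 + 0.70] + 1.02 = 2.29 + 1.02 = 3.31.
Reliability = 3.31 / 4.02 = 0.8234.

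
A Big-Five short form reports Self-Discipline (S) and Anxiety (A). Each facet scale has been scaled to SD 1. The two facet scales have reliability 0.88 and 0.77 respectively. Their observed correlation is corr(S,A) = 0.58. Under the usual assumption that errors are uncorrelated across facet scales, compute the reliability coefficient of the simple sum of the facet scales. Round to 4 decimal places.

0.8892

Var(S+A) = 2 + 2·[0.58] = 2 + 1.16 = 3.16.
Because errors are independent across components, Cov(Tᵢ,Tⱼ) = Cov(Xᵢ,Xⱼ); the off-diagonal part of the true-score variance is the same as above.
True-score variance = [0.88 + 0.77] + 1.16 = 1.65 + 1.16 = 2.81.
Reliability = 2.81 / 3.16 = 0.8892.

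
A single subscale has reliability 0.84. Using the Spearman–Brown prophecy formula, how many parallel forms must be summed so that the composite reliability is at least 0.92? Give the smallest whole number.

3

k ≥ ρ*(1−ρ₁)/(ρ₁(1−ρ*)) = 0.92·0.16 / (0.84·0.08) = 2.190.
Smallest integer k = 3.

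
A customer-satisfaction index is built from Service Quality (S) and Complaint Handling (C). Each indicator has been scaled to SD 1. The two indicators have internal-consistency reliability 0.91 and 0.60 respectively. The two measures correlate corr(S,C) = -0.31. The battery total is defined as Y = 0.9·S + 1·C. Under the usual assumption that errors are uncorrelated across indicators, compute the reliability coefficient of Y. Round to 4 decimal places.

0.6223

Var(Y) = 0.9² + 1 + 2·[0.9·(-0.31)] = 1.81 − 0.558 = 1.252.
Because errors are independent across components, Cov(Tᵢ,Tⱼ) = Cov(Xᵢ,Xⱼ); the off-diagonal part of the true-score variance is the same as above.
True-score variance = [0.9²·0.91 + 0.60] − 0.558 = 1.3371 − 0.558 = 0.7791.
Reliability = 0.7791 / 1.252 = 0.6223.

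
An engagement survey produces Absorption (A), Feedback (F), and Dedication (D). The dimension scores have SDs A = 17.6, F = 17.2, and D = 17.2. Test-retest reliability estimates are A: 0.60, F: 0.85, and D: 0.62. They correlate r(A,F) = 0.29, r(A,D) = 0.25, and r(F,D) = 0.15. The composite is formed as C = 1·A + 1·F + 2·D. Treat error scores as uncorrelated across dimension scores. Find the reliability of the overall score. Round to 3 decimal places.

0.747

Var(C) = 17.6² + 17.2² + 2²·17.2² + 2·[17.6·17.2·0.29 + 2·17.6·17.2·0.25 + 2·17.2·17.2·0.15] = 1788.96 + 655.802 = 2444.76.
Because errors are independent across components, Cov(Tᵢ,Tⱼ) = Cov(Xᵢ,Xⱼ); the off-diagonal part of the true-score variance is the same as above.
True-score variance = [17.6²·0.60 + 17.2²·0.85 + 2²·17.2²·0.62] + 655.802 = 1171 + 655.802 = 1826.8.
Reliability = 1826.8 / 2444.76 = 0.747.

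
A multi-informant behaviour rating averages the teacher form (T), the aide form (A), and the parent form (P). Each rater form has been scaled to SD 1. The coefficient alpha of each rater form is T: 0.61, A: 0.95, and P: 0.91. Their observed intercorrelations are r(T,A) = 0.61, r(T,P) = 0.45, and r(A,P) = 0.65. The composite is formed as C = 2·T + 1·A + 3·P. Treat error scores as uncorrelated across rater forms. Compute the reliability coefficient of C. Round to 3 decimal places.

0.906

Var(C) = 2² + 1 + 3² + 2·[2·0.61 + 6·0.45 + 3·0.65] = 14 + 11.74 = 25.74.
Because errors are independent across components, Cov(Tᵢ,Tⱼ) = Cov(Xᵢ,Xⱼ); the off-diagonal part of the true-score variance is the same as above.
True-score variance = [2²·0.61 + 0.95 + 3²·0.91] + 11.74 = 11.58 + 11.74 = 23.32.
Reliability = 23.32 / 25.74 = 0.906.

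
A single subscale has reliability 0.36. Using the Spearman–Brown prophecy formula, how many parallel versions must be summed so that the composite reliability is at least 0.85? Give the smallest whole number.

k ≥ ρ*(1−ρ₁)/(ρ₁(1−ρ*)) = 0.85·0.64 / (0.36·0.15) = 10.074.
Smallest integer k = 11.

11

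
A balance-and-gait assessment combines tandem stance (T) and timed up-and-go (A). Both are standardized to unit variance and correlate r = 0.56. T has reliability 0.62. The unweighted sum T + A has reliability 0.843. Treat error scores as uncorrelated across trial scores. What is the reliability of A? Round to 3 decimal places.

Var(T+A) = 2 + 2·0.56 = 3.120.
True-score variance = ρ_T + ρ_A + 2·0.56, so 0.843 = (0.62 + ρ_A + 1.12) / 3.120.
ρ_A = 0.843·3.120 − 0.62 − 1.12 = 0.890.

0.890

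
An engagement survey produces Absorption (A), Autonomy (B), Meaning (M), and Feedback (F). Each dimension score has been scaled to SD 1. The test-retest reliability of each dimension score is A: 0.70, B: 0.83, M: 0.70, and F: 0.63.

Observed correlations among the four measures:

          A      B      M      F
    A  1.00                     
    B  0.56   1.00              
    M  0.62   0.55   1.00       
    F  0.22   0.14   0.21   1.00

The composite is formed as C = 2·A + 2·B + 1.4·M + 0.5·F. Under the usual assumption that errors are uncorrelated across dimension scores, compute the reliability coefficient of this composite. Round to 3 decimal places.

Var(C) = 2² + 2² + 1.4² + 0.5² + 2·[4·0.56 + 2.8·0.62 + 0.22 + 2.8·0.55 + 0.14 + 0.7·0.21] = 10.21 + 12.046 = 22.256.
With uncorrelated errors the cross-covariances are all true-score covariance, so they carry over unchanged; only the diagonal terms shrink to ρᵢσᵢ².
True-score variance = [2²·0.70 + 2²·0.83 + 1.4²·0.70 + 0.5²·0.63] + 12.046 = 7.6495 + 12.046 = 19.6955.
Reliability = 19.6955 / 22.256 = 0.885.

0.885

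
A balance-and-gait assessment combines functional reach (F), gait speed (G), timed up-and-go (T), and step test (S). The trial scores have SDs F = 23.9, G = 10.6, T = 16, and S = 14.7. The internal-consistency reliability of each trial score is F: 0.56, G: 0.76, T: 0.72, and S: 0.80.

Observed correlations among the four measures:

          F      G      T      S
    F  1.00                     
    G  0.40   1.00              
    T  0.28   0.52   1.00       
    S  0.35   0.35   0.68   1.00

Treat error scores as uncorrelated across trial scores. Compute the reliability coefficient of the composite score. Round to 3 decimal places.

Var(F+G+T+S) = 23.9² + 10.6² + 16² + 14.7² + 2·[23.9·10.6·0.40 + 23.9·16·0.28 + 23.9·14.7·0.35 + 10.6·16·0.52 + 10.6·14.7·0.35 + 16·14.7·0.68] = 1155.66 + 1268.08 = 2423.74.
Because errors are independent across components, Cov(Tᵢ,Tⱼ) = Cov(Xᵢ,Xⱼ); the off-diagonal part of the true-score variance is the same as above.
True-score variance = [23.9²·0.56 + 10.6²·0.76 + 16²·0.72 + 14.7²·0.80] + 1268.08 = 762.463 + 1268.08 = 2030.54.
Reliability = 2030.54 / 2423.74 = 0.838.

0.838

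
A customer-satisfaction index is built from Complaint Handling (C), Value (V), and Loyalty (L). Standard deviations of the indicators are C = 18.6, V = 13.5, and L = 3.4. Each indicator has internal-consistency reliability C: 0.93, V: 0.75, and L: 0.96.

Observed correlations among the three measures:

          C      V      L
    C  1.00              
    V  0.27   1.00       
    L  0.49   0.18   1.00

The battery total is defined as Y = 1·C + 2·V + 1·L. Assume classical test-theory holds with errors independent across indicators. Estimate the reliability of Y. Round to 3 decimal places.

0.858

Var(Y) = 18.6² + 2²·13.5² + 3.4² + 2·[2·18.6·13.5·0.27 + 18.6·3.4·0.49 + 2·13.5·3.4·0.18] = 1086.52 + 366.211 = 1452.73.
Because errors are independent across components, Cov(Tᵢ,Tⱼ) = Cov(Xᵢ,Xⱼ); the off-diagonal part of the true-score variance is the same as above.
True-score variance = [18.6²·0.93 + 2²·13.5²·0.75 + 3.4²·0.96] + 366.211 = 879.59 + 366.211 = 1245.8.
Reliability = 1245.8 / 1452.73 = 0.858.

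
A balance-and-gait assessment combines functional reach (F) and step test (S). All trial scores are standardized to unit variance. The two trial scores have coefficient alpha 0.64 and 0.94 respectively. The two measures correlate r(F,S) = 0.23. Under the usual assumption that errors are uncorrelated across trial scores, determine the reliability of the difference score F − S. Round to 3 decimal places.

0.727

Var(F−S) = 1 + 1 − 2·0.23 = 2 − 0.46 = 1.54.
With uncorrelated errors the cross-covariances are all true-score covariance, so they carry over unchanged; only the diagonal terms shrink to ρᵢσᵢ².
True-score variance = [0.64 + 0.94] − 0.46 = 1.58 − 0.46 = 1.12.
Reliability = 1.12 / 1.54 = 0.727.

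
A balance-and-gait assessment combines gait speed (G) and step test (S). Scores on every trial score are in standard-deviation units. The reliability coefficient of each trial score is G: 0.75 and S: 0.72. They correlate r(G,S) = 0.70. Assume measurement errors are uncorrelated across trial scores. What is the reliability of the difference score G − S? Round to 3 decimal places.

0.117

Var(G−S) = 1 + 1 − 2·0.70 = 2 − 1.4 = 0.6.
Under uncorrelated errors the observed covariances equal the true-score covariances, so only the own-variance terms attenuate.
True-score variance = [0.75 + 0.72] − 1.4 = 1.47 − 1.4 = 0.07.
Reliability = 0.07 / 0.6 = 0.117.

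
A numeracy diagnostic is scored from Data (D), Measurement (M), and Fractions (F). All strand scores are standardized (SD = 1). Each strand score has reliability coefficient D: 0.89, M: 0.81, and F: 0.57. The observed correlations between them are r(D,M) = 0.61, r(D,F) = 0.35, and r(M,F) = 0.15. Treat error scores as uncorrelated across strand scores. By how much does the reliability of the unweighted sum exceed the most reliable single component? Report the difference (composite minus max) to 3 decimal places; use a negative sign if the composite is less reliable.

Var(sum) = 3 + 2.22 = 5.22; true-score variance = 2.27 + 2.22 = 4.49; composite reliability = 0.8602.
Max component reliability = 0.8900.
Difference = 0.8602 − 0.8900 = -0.030.

-0.030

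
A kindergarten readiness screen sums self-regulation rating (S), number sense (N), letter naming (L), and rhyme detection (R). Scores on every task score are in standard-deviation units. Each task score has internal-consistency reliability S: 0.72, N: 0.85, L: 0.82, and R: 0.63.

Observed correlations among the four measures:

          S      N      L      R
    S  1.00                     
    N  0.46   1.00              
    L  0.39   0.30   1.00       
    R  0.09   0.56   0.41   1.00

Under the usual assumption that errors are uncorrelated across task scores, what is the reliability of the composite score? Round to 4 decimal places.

0.8836

Var(S+N+L+R) = 4 + 2·[0.46 + 0.39 + 0.09 + 0.30 + 0.56 + 0.41] = 4 + 4.42 = 8.42.
Because errors are independent across components, Cov(Tᵢ,Tⱼ) = Cov(Xᵢ,Xⱼ); the off-diagonal part of the true-score variance is the same as above.
True-score variance = [0.72 + 0.85 + 0.82 + 0.63] + 4.42 = 3.02 + 4.42 = 7.44.
Reliability = 7.44 / 8.42 = 0.8836.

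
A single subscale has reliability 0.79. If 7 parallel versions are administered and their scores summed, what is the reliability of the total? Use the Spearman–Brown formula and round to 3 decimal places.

0.963

ρ_k = kρ / (1 + (k−1)ρ) = 7·0.79 / (1 + 6·0.79) = 5.530 / 5.740 = 0.963.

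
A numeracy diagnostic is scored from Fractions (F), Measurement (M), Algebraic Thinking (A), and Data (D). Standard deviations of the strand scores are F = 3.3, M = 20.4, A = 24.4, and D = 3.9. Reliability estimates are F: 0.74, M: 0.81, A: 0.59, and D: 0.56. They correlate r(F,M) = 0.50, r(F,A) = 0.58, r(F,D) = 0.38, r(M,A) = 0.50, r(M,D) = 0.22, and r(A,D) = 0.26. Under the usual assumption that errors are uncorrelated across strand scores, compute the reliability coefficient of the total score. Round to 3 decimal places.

0.814

Var(F+M+A+D) = 3.3² + 20.4² + 24.4² + 3.9² + 2·[3.3·20.4·0.50 + 3.3·24.4·0.58 + 3.3·3.9·0.38 + 20.4·24.4·0.50 + 20.4·3.9·0.22 + 24.4·3.9·0.26] = 1037.62 + 752.754 = 1790.37.
Because errors are independent across components, Cov(Tᵢ,Tⱼ) = Cov(Xᵢ,Xⱼ); the off-diagonal part of the true-score variance is the same as above.
True-score variance = [3.3²·0.74 + 20.4²·0.81 + 24.4²·0.59 + 3.9²·0.56] + 752.754 = 704.928 + 752.754 = 1457.68.
Reliability = 1457.68 / 1790.37 = 0.814.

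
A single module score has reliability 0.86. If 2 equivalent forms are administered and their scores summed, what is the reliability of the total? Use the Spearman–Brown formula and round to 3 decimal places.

ρ_k = kρ / (1 + (k−1)ρ) = 2·0.86 / (1 + 1·0.86) = 1.720 / 1.860 = 0.925.

0.925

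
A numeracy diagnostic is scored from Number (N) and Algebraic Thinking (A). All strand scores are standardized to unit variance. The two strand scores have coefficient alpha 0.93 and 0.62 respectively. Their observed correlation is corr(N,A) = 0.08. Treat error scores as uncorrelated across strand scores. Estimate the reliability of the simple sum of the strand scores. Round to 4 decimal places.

0.7917

Var(N+A) = 2 + 2·[0.08] = 2 + 0.16 = 2.16.
Under uncorrelated errors the observed covariances equal the true-score covariances, so only the own-variance terms attenuate.
True-score variance = [0.93 + 0.62] + 0.16 = 1.55 + 0.16 = 1.71.
Reliability = 1.71 / 2.16 = 0.7917.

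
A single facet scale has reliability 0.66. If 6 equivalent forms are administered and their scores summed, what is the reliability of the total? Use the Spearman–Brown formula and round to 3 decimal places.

ρ_k = kρ / (1 + (k−1)ρ) = 6·0.66 / (1 + 5·0.66) = 3.960 / 4.300 = 0.921.

0.921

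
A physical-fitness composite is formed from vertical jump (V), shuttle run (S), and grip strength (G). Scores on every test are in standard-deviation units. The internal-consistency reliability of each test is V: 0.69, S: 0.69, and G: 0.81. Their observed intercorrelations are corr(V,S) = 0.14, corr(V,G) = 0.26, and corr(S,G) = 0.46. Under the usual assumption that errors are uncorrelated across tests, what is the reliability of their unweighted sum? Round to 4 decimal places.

0.8284

Var(V+S+G) = 3 + 2·[0.14 + 0.26 + 0.46] = 3 + 1.72 = 4.72.
Under uncorrelated errors the observed covariances equal the true-score covariances, so only the own-variance terms attenuate.
True-score variance = [0.69 + 0.69 + 0.81] + 1.72 = 2.19 + 1.72 = 3.91.
Reliability = 3.91 / 4.72 = 0.8284.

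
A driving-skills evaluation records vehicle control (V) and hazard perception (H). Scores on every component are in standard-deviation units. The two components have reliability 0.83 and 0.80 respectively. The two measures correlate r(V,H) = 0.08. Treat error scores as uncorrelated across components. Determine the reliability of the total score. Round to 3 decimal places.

0.829

Var(V+H) = 2 + 2·[0.08] = 2 + 0.16 = 2.16.
Under uncorrelated errors the observed covariances equal the true-score covariances, so only the own-variance terms attenuate.
True-score variance = [0.83 + 0.80] + 0.16 = 1.63 + 0.16 = 1.79.
Reliability = 1.79 / 2.16 = 0.829.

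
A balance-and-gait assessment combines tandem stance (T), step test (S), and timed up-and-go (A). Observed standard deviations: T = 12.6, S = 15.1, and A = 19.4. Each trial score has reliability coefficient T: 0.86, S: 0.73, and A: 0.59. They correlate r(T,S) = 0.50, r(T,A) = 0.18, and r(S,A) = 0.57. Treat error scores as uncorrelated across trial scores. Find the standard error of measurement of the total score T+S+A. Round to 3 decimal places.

Var(total) = 763.13 + 612.21 = 1375.34.
True-score variance = 525.033 + 612.21 = 1137.24, so reliability = 0.8269.
Error variance = 1375.34 − 1137.24 = 238.097; SEM = √238.097 = 15.430.

15.430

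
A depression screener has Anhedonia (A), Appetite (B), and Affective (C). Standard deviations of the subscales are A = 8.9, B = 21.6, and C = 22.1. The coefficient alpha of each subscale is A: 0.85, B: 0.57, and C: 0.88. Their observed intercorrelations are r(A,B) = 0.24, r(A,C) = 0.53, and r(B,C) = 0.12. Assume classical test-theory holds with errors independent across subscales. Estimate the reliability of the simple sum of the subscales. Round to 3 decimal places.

0.813

Var(A+B+C) = 8.9² + 21.6² + 22.1² + 2·[8.9·21.6·0.24 + 8.9·22.1·0.53 + 21.6·22.1·0.12] = 1034.18 + 415.333 = 1449.51.
With uncorrelated errors the cross-covariances are all true-score covariance, so they carry over unchanged; only the diagonal terms shrink to ρᵢσᵢ².
True-score variance = [8.9²·0.85 + 21.6²·0.57 + 22.1²·0.88] + 415.333 = 763.069 + 415.333 = 1178.4.
Reliability = 1178.4 / 1449.51 = 0.813.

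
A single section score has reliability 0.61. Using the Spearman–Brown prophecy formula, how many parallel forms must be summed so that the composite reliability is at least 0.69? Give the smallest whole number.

k ≥ ρ*(1−ρ₁)/(ρ₁(1−ρ*)) = 0.69·0.39 / (0.61·0.31) = 1.423.
Smallest integer k = 2.

2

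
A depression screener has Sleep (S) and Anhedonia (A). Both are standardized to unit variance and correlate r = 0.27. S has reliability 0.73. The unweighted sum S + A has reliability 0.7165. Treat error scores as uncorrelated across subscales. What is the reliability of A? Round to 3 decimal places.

0.550

Var(S+A) = 2 + 2·0.27 = 2.540.
True-score variance = ρ_S + ρ_A + 2·0.27, so 0.7165 = (0.73 + ρ_A + 0.54) / 2.540.
ρ_A = 0.7165·2.540 − 0.73 − 0.54 = 0.550.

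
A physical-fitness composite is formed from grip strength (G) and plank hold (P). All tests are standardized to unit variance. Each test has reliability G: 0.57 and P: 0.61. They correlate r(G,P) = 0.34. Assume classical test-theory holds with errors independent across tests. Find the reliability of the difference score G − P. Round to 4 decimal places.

Var(G−P) = 1 + 1 − 2·0.34 = 2 − 0.68 = 1.32.
With uncorrelated errors the cross-covariances are all true-score covariance, so they carry over unchanged; only the diagonal terms shrink to ρᵢσᵢ².
True-score variance = [0.57 + 0.61] − 0.68 = 1.18 − 0.68 = 0.5.
Reliability = 0.5 / 1.32 = 0.3788.

0.3788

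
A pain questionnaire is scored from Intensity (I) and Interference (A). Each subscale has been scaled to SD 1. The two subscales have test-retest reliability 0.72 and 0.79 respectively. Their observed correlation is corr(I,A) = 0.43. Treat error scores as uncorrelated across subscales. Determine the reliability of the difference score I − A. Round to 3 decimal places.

0.570

Var(I−A) = 1 + 1 − 2·0.43 = 2 − 0.86 = 1.14.
Because errors are independent across components, Cov(Tᵢ,Tⱼ) = Cov(Xᵢ,Xⱼ); the off-diagonal part of the true-score variance is the same as above.
True-score variance = [0.72 + 0.79] − 0.86 = 1.51 − 0.86 = 0.65.
Reliability = 0.65 / 1.14 = 0.570.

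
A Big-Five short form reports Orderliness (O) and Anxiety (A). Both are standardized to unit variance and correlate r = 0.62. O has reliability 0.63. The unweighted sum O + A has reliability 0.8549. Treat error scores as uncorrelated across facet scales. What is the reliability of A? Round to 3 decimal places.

Var(O+A) = 2 + 2·0.62 = 3.240.
True-score variance = ρ_O + ρ_A + 2·0.62, so 0.8549 = (0.63 + ρ_A + 1.24) / 3.240.
ρ_A = 0.8549·3.240 − 0.63 − 1.24 = 0.900.

0.900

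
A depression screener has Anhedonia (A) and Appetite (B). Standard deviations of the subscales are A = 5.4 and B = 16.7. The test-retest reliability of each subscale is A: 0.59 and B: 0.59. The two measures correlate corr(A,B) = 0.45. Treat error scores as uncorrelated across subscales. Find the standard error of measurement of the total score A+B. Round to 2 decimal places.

Var(total) = 308.05 + 81.162 = 389.212.
True-score variance = 181.749 + 81.162 = 262.911, so reliability = 0.6755.
Error variance = 389.212 − 262.911 = 126.3; SEM = √126.3 = 11.24.

11.24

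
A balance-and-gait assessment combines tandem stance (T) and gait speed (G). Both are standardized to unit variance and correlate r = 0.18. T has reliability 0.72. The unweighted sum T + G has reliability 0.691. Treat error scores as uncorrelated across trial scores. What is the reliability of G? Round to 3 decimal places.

0.551

Var(T+G) = 2 + 2·0.18 = 2.360.
True-score variance = ρ_T + ρ_G + 2·0.18, so 0.691 = (0.72 + ρ_G + 0.36) / 2.360.
ρ_G = 0.691·2.360 − 0.72 − 0.36 = 0.551.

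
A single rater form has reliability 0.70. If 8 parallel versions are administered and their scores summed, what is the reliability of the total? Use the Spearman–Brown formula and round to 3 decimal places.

0.949

ρ_k = kρ / (1 + (k−1)ρ) = 8·0.70 / (1 + 7·0.70) = 5.600 / 5.900 = 0.949.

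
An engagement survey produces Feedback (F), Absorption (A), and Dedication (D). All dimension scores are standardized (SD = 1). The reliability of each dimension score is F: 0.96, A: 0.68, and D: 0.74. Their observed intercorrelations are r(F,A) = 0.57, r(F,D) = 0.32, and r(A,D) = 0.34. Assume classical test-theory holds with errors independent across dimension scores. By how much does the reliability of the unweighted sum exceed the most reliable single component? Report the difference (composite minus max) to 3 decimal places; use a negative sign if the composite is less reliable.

Var(sum) = 3 + 2.46 = 5.46; true-score variance = 2.38 + 2.46 = 4.84; composite reliability = 0.8864.
Max component reliability = 0.9600.
Difference = 0.8864 − 0.9600 = -0.074.

-0.074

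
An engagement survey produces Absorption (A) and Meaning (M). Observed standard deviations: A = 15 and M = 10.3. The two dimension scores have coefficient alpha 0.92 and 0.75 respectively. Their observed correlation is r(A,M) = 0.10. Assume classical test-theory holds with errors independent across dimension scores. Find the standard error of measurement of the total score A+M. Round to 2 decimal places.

Var(total) = 331.09 + 30.9 = 361.99.
True-score variance = 286.567 + 30.9 = 317.467, so reliability = 0.8770.
Error variance = 361.99 − 317.467 = 44.5225; SEM = √44.5225 = 6.67.

6.67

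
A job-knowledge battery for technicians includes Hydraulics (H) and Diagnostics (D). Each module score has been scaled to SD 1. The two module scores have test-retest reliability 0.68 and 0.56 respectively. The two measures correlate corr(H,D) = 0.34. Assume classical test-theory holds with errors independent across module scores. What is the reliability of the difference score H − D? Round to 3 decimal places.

0.424

Var(H−D) = 1 + 1 − 2·0.34 = 2 − 0.68 = 1.32.
Because errors are independent across components, Cov(Tᵢ,Tⱼ) = Cov(Xᵢ,Xⱼ); the off-diagonal part of the true-score variance is the same as above.
True-score variance = [0.68 + 0.56] − 0.68 = 1.24 − 0.68 = 0.56.
Reliability = 0.56 / 1.32 = 0.424.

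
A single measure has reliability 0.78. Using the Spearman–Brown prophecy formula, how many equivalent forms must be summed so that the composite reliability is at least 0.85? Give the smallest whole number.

2

k ≥ ρ*(1−ρ₁)/(ρ₁(1−ρ*)) = 0.85·0.22 / (0.78·0.15) = 1.598.
Smallest integer k = 2.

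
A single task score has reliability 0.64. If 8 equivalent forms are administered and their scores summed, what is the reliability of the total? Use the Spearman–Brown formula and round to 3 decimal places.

ρ_k = kρ / (1 + (k−1)ρ) = 8·0.64 / (1 + 7·0.64) = 5.120 / 5.480 = 0.934.

0.934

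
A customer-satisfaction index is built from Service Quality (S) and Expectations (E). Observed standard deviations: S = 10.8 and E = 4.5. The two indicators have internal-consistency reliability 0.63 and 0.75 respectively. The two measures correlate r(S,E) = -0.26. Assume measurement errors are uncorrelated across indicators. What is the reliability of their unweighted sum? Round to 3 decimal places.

Var(S+E) = 10.8² + 4.5² + 2·[10.8·4.5·(-0.26)] = 136.89 − 25.272 = 111.618.
Because errors are independent across components, Cov(Tᵢ,Tⱼ) = Cov(Xᵢ,Xⱼ); the off-diagonal part of the true-score variance is the same as above.
True-score variance = [10.8²·0.63 + 4.5²·0.75] − 25.272 = 88.6707 − 25.272 = 63.3987.
Reliability = 63.3987 / 111.618 = 0.568.

0.568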